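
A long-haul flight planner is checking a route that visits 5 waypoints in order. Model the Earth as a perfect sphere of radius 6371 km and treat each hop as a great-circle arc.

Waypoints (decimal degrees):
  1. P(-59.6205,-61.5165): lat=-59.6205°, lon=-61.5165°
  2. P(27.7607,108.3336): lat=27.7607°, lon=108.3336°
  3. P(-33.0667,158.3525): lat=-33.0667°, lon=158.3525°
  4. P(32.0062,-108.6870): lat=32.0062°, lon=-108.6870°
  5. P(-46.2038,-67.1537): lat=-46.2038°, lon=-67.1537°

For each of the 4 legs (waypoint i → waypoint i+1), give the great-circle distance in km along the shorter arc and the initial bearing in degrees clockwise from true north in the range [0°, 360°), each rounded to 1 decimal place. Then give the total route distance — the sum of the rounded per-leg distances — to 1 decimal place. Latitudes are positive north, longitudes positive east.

Leg 1: φ1=-1.0405740, φ2=0.4845156, Δφ=1.5250896, Δλ=2.9644435 rad; a=sin²(Δφ/2)+cosφ1·cosφ2·sin²(Δλ/2)=0.9211693218; c=2·atan2(√a, √(1-a))=2.572404217; dist=6371·c=16388.787 ≈ 16388.8 km; running total=16388.8 km
Leg 1 bearing: y=sinΔλ·cosφ2=0.15594081, x=cosφ1·sinφ2-sinφ1·cosφ2·cosΔλ=-0.51589541; θ=atan2(y, x)=163.1814° ≈ 163.2°
Leg 2: φ1=0.4845156, φ2=-0.5771228, Δφ=-1.0616384, Δλ=0.8729945 rad; a=sin²(Δφ/2)+cosφ1·cosφ2·sin²(Δλ/2)=0.3888231615; c=2·atan2(√a, √(1-a))=1.346568406; dist=6371·c=8578.987 ≈ 8579.0 km; running total=24967.8 km
Leg 2 bearing: y=sinΔλ·cosφ2=0.64215045, x=cosφ1·sinφ2-sinφ1·cosφ2·cosΔλ=-0.73362227; θ=atan2(y, x)=138.8039° ≈ 138.8°
Leg 3: φ1=-0.5771228, φ2=0.5586136, Δφ=1.1357364, Δλ=-4.6607185 rad; a=sin²(Δφ/2)+cosφ1·cosφ2·sin²(Δλ/2)=0.6629425395; c=2·atan2(√a, √(1-a))=1.902744090; dist=6371·c=12122.383 ≈ 12122.4 km; running total=37090.2 km
Leg 3 bearing: y=sinΔλ·cosφ2=0.84685900, x=cosφ1·sinφ2-sinφ1·cosφ2·cosΔλ=0.42027223; θ=atan2(y, x)=63.6061° ≈ 63.6°
Leg 4: φ1=0.5586136, φ2=-0.8064084, Δφ=-1.3650220, Δλ=0.7248928 rad; a=sin²(Δφ/2)+cosφ1·cosφ2·sin²(Δλ/2)=0.4716181846; c=2·atan2(√a, √(1-a))=1.514002169; dist=6371·c=9645.708 ≈ 9645.7 km; running total=46735.9 km
Leg 4 bearing: y=sinΔλ·cosφ2=0.45889741, x=cosφ1·sinφ2-sinφ1·cosφ2·cosΔλ=-0.88667416; θ=atan2(y, x)=152.6362° ≈ 152.6°

Leg 1: dist=16388.8 km, bearing=163.2°
Leg 2: dist=8579.0 km, bearing=138.8°
Leg 3: dist=12122.4 km, bearing=63.6°
Leg 4: dist=9645.7 km, bearing=152.6°
Total: 46735.9 km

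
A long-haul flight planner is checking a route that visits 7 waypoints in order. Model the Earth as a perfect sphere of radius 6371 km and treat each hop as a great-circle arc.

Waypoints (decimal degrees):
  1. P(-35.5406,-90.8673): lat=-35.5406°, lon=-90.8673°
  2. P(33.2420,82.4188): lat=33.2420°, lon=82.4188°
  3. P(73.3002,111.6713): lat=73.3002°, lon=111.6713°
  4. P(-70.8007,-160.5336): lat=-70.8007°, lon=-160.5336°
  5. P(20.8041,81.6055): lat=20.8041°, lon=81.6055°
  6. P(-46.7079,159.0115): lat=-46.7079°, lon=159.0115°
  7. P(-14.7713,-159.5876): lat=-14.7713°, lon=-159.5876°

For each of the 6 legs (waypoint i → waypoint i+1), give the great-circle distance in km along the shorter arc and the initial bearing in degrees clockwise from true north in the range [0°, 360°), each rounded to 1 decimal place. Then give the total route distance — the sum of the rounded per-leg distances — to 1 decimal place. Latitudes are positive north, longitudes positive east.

Leg 1: φ1=-0.6203005, φ2=0.5801823, Δφ=1.2004828, Δλ=3.0244130 rad; a=sin²(Δφ/2)+cosφ1·cosφ2·sin²(Δλ/2)=0.9972641840; c=2·atan2(√a, √(1-a))=3.036934839; dist=6371·c=19348.312 ≈ 19348.3 km; running total=19348.3 km
Leg 1 bearing: y=sinΔλ·cosφ2=0.09778057, x=cosφ1·sinφ2-sinφ1·cosφ2·cosΔλ=-0.03677344; θ=atan2(y, x)=110.6103° ≈ 110.6°
Leg 2: φ1=0.5801823, φ2=1.2793298, Δφ=0.6991475, Δλ=0.5105524 rad; a=sin²(Δφ/2)+cosφ1·cosφ2·sin²(Δλ/2)=0.1326288289; c=2·atan2(√a, √(1-a))=0.745509556; dist=6371·c=4749.641 ≈ 4749.6 km; running total=24097.9 km
Leg 2 bearing: y=sinΔλ·cosφ2=0.14041976, x=cosφ1·sinφ2-sinφ1·cosφ2·cosΔλ=0.66365351; θ=atan2(y, x)=11.9468° ≈ 11.9°
Leg 3: φ1=1.2793298, φ2=-1.2357053, Δφ=-2.5150352, Δλ=-4.7508717 rad; a=sin²(Δφ/2)+cosφ1·cosφ2·sin²(Δλ/2)=0.9504570231; c=2·atan2(√a, √(1-a))=2.692667368; dist=6371·c=17154.984 ≈ 17155.0 km; running total=41252.9 km
Leg 3 bearing: y=sinΔλ·cosφ2=0.32861163, x=cosφ1·sinφ2-sinφ1·cosφ2·cosΔλ=-0.28349299; θ=atan2(y, x)=130.7843° ≈ 130.8°
Leg 4: φ1=-1.2357053, φ2=0.3631000, Δφ=1.5988054, Δλ=4.2261245 rad; a=sin²(Δφ/2)+cosφ1·cosφ2·sin²(Δλ/2)=0.7395409454; c=2·atan2(√a, √(1-a))=2.070404784; dist=6371·c=13190.549 ≈ 13190.5 km; running total=54443.4 km
Leg 4 bearing: y=sinΔλ·cosφ2=-0.82644266, x=cosφ1·sinφ2-sinφ1·cosφ2·cosΔλ=-0.29575848; θ=atan2(y, x)=-109.6907° <0 so +360° → 250.3093° ≈ 250.3°
Leg 5: φ1=0.3631000, φ2=-0.8152066, Δφ=-1.1783067, Δλ=1.3509896 rad; a=sin²(Δφ/2)+cosφ1·cosφ2·sin²(Δλ/2)=0.5593765447; c=2·atan2(√a, √(1-a))=1.689830318; dist=6371·c=10765.909 ≈ 10765.9 km; running total=65209.3 km
Leg 5 bearing: y=sinΔλ·cosφ2=0.66921935, x=cosφ1·sinφ2-sinφ1·cosφ2·cosΔλ=-0.73351426; θ=atan2(y, x)=137.6243° ≈ 137.6°
Leg 6: φ1=-0.8152066, φ2=-0.2578078, Δφ=0.5573988, Δλ=-5.5606033 rad; a=sin²(Δφ/2)+cosφ1·cosφ2·sin²(Δλ/2)=0.1585316270; c=2·atan2(√a, √(1-a))=0.819020899; dist=6371·c=5217.982 ≈ 5218.0 km; running total=70427.3 km
Leg 6 bearing: y=sinΔλ·cosφ2=0.63946771, x=cosφ1·sinφ2-sinφ1·cosφ2·cosΔλ=0.35309836; θ=atan2(y, x)=61.0936° ≈ 61.1°

Leg 1: dist=19348.3 km, bearing=110.6°
Leg 2: dist=4749.6 km, bearing=11.9°
Leg 3: dist=17155.0 km, bearing=130.8°
Leg 4: dist=13190.5 km, bearing=250.3°
Leg 5: dist=10765.9 km, bearing=137.6°
Leg 6: dist=5218.0 km, bearing=61.1°
Total: 70427.3 km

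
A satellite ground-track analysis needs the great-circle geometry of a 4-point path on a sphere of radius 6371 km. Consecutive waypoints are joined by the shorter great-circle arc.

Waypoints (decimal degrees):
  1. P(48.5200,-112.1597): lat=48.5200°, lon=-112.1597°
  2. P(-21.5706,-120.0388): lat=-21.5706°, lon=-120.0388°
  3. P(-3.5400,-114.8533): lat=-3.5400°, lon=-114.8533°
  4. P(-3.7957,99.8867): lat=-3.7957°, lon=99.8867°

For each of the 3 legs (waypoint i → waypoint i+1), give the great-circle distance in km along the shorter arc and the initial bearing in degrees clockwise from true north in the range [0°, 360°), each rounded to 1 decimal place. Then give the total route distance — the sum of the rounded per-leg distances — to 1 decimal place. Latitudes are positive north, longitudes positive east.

Leg 1: φ1=0.8468338, φ2=-0.3764780, Δφ=-1.2233117, Δλ=-0.1375162 rad; a=sin²(Δφ/2)+cosφ1·cosφ2·sin²(Δλ/2)=0.3326406192; c=2·atan2(√a, √(1-a))=1.229489566; dist=6371·c=7833.078 ≈ 7833.1 km; running total=7833.1 km
Leg 1 bearing: y=sinΔλ·cosφ2=-0.12748264, x=cosφ1·sinφ2-sinφ1·cosφ2·cosΔλ=-0.93365493; θ=atan2(y, x)=-172.2248° <0 so +360° → 187.7752° ≈ 187.8°
Leg 2: φ1=-0.3764780, φ2=-0.0617847, Δφ=0.3146933, Δλ=0.0905040 rad; a=sin²(Δφ/2)+cosφ1·cosφ2·sin²(Δλ/2)=0.0264537299; c=2·atan2(√a, √(1-a))=0.326743597; dist=6371·c=2081.683 ≈ 2081.7 km; running total=9914.8 km
Leg 2 bearing: y=sinΔλ·cosφ2=0.09020809, x=cosφ1·sinφ2-sinφ1·cosφ2·cosΔλ=0.30802308; θ=atan2(y, x)=16.3233° ≈ 16.3°
Leg 3: φ1=-0.0617847, φ2=-0.0662475, Δφ=-0.0044628, Δλ=3.7479200 rad; a=sin²(Δφ/2)+cosφ1·cosφ2·sin²(Δλ/2)=0.9071459352; c=2·atan2(√a, √(1-a))=2.522304521; dist=6371·c=16069.602 ≈ 16069.6 km; running total=25984.4 km
Leg 3 bearing: y=sinΔλ·cosφ2=-0.56860334, x=cosφ1·sinφ2-sinφ1·cosφ2·cosΔλ=-0.11670043; θ=atan2(y, x)=-101.5983° <0 so +360° → 258.4017° ≈ 258.4°

Leg 1: dist=7833.1 km, bearing=187.8°
Leg 2: dist=2081.7 km, bearing=16.3°
Leg 3: dist=16069.6 km, bearing=258.4°
Total: 25984.4 km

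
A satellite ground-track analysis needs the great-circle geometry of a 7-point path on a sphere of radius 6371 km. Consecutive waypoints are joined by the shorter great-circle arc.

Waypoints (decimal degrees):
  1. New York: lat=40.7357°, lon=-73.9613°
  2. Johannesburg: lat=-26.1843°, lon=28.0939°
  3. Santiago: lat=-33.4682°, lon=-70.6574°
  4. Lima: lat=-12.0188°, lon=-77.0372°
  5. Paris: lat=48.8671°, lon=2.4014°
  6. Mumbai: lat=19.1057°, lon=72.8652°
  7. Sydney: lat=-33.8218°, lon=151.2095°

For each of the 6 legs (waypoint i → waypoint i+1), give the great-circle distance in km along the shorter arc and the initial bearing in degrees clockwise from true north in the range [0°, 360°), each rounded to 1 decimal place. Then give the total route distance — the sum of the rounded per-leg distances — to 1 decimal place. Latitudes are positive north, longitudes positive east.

Leg 1: φ1=0.7109721, φ2=-0.4570022, Δφ=-1.1679743, Δλ=1.7811993 rad; a=sin²(Δφ/2)+cosφ1·cosφ2·sin²(Δλ/2)=0.7149837992; c=2·atan2(√a, √(1-a))=2.015253215; dist=6371·c=12839.178 ≈ 12839.2 km; running total=12839.2 km
Leg 1 bearing: y=sinΔλ·cosφ2=0.87758927, x=cosφ1·sinφ2-sinφ1·cosφ2·cosΔλ=-0.21204939; θ=atan2(y, x)=103.5839° ≈ 103.6°
Leg 2: φ1=-0.4570022, φ2=-0.5841303, Δφ=-0.1271280, Δλ=-1.7235353 rad; a=sin²(Δφ/2)+cosφ1·cosφ2·sin²(Δλ/2)=0.4352754442; c=2·atan2(√a, √(1-a))=1.440982930; dist=6371·c=9180.502 ≈ 9180.5 km; running total=22019.7 km
Leg 2 bearing: y=sinΔλ·cosφ2=-0.82448041, x=cosφ1·sinφ2-sinφ1·cosφ2·cosΔλ=-0.55088563; θ=atan2(y, x)=-123.7493° <0 so +360° → 236.2507° ≈ 236.3°
Leg 3: φ1=-0.5841303, φ2=-0.2097676, Δφ=0.3743627, Δλ=-0.1113485 rad; a=sin²(Δφ/2)+cosφ1·cosφ2·sin²(Δλ/2)=0.0371559511; c=2·atan2(√a, √(1-a))=0.387945782; dist=6371·c=2471.603 ≈ 2471.6 km; running total=24491.3 km
Leg 3 bearing: y=sinΔλ·cosφ2=-0.10868277, x=cosφ1·sinφ2-sinφ1·cosφ2·cosΔλ=0.36233907; θ=atan2(y, x)=-16.6965° <0 so +360° → 343.3035° ≈ 343.3°
Leg 4: φ1=-0.2097676, φ2=0.8528918, Δφ=1.0626594, Δλ=1.3864651 rad; a=sin²(Δφ/2)+cosφ1·cosφ2·sin²(Δλ/2)=0.5194559003; c=2·atan2(√a, √(1-a))=1.609717954; dist=6371·c=10255.513 ≈ 10255.5 km; running total=34746.8 km
Leg 4 bearing: y=sinΔλ·cosφ2=0.64666396, x=cosφ1·sinφ2-sinφ1·cosφ2·cosΔλ=0.76178186; θ=atan2(y, x)=40.3274° ≈ 40.3°
Leg 5: φ1=0.8528918, φ2=0.3334574, Δφ=-0.5194344, Δλ=1.2298253 rad; a=sin²(Δφ/2)+cosφ1·cosφ2·sin²(Δλ/2)=0.2728088568; c=2·atan2(√a, √(1-a))=1.099117667; dist=6371·c=7002.479 ≈ 7002.5 km; running total=41749.3 km
Leg 5 bearing: y=sinΔλ·cosφ2=0.89051790, x=cosφ1·sinφ2-sinφ1·cosφ2·cosΔλ=-0.02268501; θ=atan2(y, x)=91.4592° ≈ 91.5°
Leg 6: φ1=0.3334574, φ2=-0.5903018, Δφ=-0.9237591, Δλ=1.3673660 rad; a=sin²(Δφ/2)+cosφ1·cosφ2·sin²(Δλ/2)=0.5117949178; c=2·atan2(√a, √(1-a))=1.594388351; dist=6371·c=10157.848 ≈ 10157.8 km; running total=51907.1 km
Leg 6 bearing: y=sinΔλ·cosφ2=0.81364164, x=cosφ1·sinφ2-sinφ1·cosφ2·cosΔλ=-0.58088794; θ=atan2(y, x)=125.5244° ≈ 125.5°

Leg 1: dist=12839.2 km, bearing=103.6°
Leg 2: dist=9180.5 km, bearing=236.3°
Leg 3: dist=2471.6 km, bearing=343.3°
Leg 4: dist=10255.5 km, bearing=40.3°
Leg 5: dist=7002.5 km, bearing=91.5°
Leg 6: dist=10157.8 km, bearing=125.5°
Total: 51907.1 km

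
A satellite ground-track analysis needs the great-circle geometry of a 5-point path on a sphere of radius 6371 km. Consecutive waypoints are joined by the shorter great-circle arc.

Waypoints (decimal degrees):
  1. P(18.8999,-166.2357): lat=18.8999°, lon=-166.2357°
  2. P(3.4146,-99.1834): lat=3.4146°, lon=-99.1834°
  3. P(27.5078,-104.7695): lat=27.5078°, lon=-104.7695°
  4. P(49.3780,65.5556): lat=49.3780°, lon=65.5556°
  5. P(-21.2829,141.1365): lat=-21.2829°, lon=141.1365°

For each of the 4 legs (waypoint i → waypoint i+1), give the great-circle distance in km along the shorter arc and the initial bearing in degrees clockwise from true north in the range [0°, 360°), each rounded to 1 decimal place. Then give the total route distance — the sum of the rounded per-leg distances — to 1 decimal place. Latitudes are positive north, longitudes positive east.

Leg 1: φ1=0.3298655, φ2=0.0595960, Δφ=-0.2702695, Δλ=1.1702834 rad; a=sin²(Δφ/2)+cosφ1·cosφ2·sin²(Δλ/2)=0.3062460369; c=2·atan2(√a, √(1-a))=1.172869567; dist=6371·c=7472.352 ≈ 7472.4 km; running total=7472.4 km
Leg 1 bearing: y=sinΔλ·cosφ2=0.91922631, x=cosφ1·sinφ2-sinφ1·cosφ2·cosΔλ=-0.06971797; θ=atan2(y, x)=94.3372° ≈ 94.3°
Leg 2: φ1=0.0595960, φ2=0.4801017, Δφ=0.4205057, Δλ=-0.0974958 rad; a=sin²(Δφ/2)+cosφ1·cosφ2·sin²(Δλ/2)=0.0456609832; c=2·atan2(√a, √(1-a))=0.430689662; dist=6371·c=2743.924 ≈ 2743.9 km; running total=10216.3 km
Leg 2 bearing: y=sinΔλ·cosφ2=-0.08633680, x=cosφ1·sinφ2-sinφ1·cosφ2·cosΔλ=0.40847299; θ=atan2(y, x)=-11.9347° <0 so +360° → 348.0653° ≈ 348.1°
Leg 3: φ1=0.4801017, φ2=0.8618087, Δφ=0.3817070, Δλ=2.9727338 rad; a=sin²(Δφ/2)+cosφ1·cosφ2·sin²(Δλ/2)=0.6093397807; c=2·atan2(√a, √(1-a))=1.791257401; dist=6371·c=11412.101 ≈ 11412.1 km; running total=21628.4 km
Leg 3 bearing: y=sinΔλ·cosφ2=0.10941651, x=cosφ1·sinφ2-sinφ1·cosφ2·cosΔλ=0.96964286; θ=atan2(y, x)=6.4381° ≈ 6.4°
Leg 4: φ1=0.8618087, φ2=-0.3714567, Δφ=-1.2332654, Δλ=1.3191356 rad; a=sin²(Δφ/2)+cosφ1·cosφ2·sin²(Δλ/2)=0.5622188048; c=2·atan2(√a, √(1-a))=1.695557342; dist=6371·c=10802.396 ≈ 10802.4 km; running total=32430.8 km
Leg 4 bearing: y=sinΔλ·cosφ2=0.90244810, x=cosφ1·sinφ2-sinφ1·cosφ2·cosΔλ=-0.41243509; θ=atan2(y, x)=114.5613° ≈ 114.6°

Leg 1: dist=7472.4 km, bearing=94.3°
Leg 2: dist=2743.9 km, bearing=348.1°
Leg 3: dist=11412.1 km, bearing=6.4°
Leg 4: dist=10802.4 km, bearing=114.6°
Total: 32430.8 km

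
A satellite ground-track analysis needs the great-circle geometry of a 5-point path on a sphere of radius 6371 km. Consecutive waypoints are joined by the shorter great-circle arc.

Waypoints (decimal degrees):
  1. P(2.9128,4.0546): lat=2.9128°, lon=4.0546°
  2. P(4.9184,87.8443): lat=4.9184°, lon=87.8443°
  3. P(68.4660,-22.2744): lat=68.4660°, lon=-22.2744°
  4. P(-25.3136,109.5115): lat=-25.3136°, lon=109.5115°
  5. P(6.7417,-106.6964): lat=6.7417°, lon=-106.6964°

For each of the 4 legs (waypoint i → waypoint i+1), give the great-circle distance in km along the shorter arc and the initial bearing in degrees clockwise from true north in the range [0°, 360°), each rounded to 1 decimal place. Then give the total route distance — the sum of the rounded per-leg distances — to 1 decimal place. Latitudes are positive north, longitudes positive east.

Leg 1: dist=9292.5 km, bearing=85.4°
Leg 2: dist=10300.9 km, bearing=339.8°
Leg 3: dist=14258.6 km, bearing=59.1°
Leg 4: dist=15652.3 km, bearing=112.0°
Total: 49504.3 km

Leg 1: φ1=0.0508380, φ2=0.0858423, Δφ=0.0350043, Δλ=1.4624061 rad; a=sin²(Δφ/2)+cosφ1·cosφ2·sin²(Δλ/2)=0.4440013492; c=2·atan2(√a, √(1-a))=1.458563556; dist=6371·c=9292.508 ≈ 9292.5 km; running total=9292.5 km
Leg 1 bearing: y=sinΔλ·cosφ2=0.99047096, x=cosφ1·sinφ2-sinφ1·cosφ2·cosΔλ=0.08014917; θ=atan2(y, x)=85.3737° ≈ 85.4°
Leg 2: φ1=0.0858423, φ2=1.1949571, Δφ=1.1091149, Δλ=-1.9219339 rad; a=sin²(Δφ/2)+cosφ1·cosφ2·sin²(Δλ/2)=0.5230182896; c=2·atan2(√a, √(1-a))=1.616849183; dist=6371·c=10300.946 ≈ 10300.9 km; running total=19593.4 km
Leg 2 bearing: y=sinΔλ·cosφ2=-0.34465644, x=cosφ1·sinφ2-sinφ1·cosφ2·cosΔλ=0.93759937; θ=atan2(y, x)=-20.1832° <0 so +360° → 339.8168° ≈ 339.8°
Leg 3: φ1=1.1949571, φ2=-0.4418057, Δφ=-1.6367628, Δλ=2.3000979 rad; a=sin²(Δφ/2)+cosφ1·cosφ2·sin²(Δλ/2)=0.8094143001; c=2·atan2(√a, √(1-a))=2.238046923; dist=6371·c=14258.597 ≈ 14258.6 km; running total=33852.0 km
Leg 3 bearing: y=sinΔλ·cosφ2=0.67404446, x=cosφ1·sinφ2-sinφ1·cosφ2·cosΔλ=0.40337976; θ=atan2(y, x)=59.1017° ≈ 59.1°
Leg 4: φ1=-0.4418057, φ2=0.1176649, Δφ=0.5594705, Δλ=-3.7735397 rad; a=sin²(Δφ/2)+cosφ1·cosφ2·sin²(Δλ/2)=0.8872770007; c=2·atan2(√a, √(1-a))=2.456805990; dist=6371·c=15652.311 ≈ 15652.3 km; running total=49504.3 km
Leg 4 bearing: y=sinΔλ·cosφ2=0.58663240, x=cosφ1·sinφ2-sinφ1·cosφ2·cosΔλ=-0.23649213; θ=atan2(y, x)=111.9561° ≈ 112.0°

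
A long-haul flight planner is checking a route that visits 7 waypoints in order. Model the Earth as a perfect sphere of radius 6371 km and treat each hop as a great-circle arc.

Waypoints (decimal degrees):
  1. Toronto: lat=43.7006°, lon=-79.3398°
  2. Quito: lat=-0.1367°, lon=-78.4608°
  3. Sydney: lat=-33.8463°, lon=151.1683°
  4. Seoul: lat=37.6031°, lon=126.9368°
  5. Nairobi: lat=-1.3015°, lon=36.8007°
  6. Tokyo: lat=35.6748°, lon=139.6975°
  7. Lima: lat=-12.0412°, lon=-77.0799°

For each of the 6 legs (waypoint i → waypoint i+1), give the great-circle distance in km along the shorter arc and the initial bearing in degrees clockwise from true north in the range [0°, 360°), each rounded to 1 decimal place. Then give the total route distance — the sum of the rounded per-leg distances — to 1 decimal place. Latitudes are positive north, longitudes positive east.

Leg 1: φ1=0.7627194, φ2=-0.0023859, Δφ=-0.7651052, Δλ=0.0153414 rad; a=sin²(Δφ/2)+cosφ1·cosφ2·sin²(Δλ/2)=0.1393877957; c=2·atan2(√a, √(1-a))=0.765228046; dist=6371·c=4875.268 ≈ 4875.3 km; running total=4875.3 km
Leg 1 bearing: y=sinΔλ·cosφ2=0.01534080, x=cosφ1·sinφ2-sinφ1·cosφ2·cosΔλ=-0.69253160; θ=atan2(y, x)=178.7310° ≈ 178.7°
Leg 2: φ1=-0.0023859, φ2=-0.5907294, Δφ=-0.5883435, Δλ=4.0077839 rad; a=sin²(Δφ/2)+cosφ1·cosφ2·sin²(Δλ/2)=0.7683171816; c=2·atan2(√a, √(1-a))=2.137239758; dist=6371·c=13616.354 ≈ 13616.4 km; running total=18491.7 km
Leg 2 bearing: y=sinΔλ·cosφ2=-0.63275727, x=cosφ1·sinφ2-sinφ1·cosφ2·cosΔλ=-0.55824887; θ=atan2(y, x)=-131.4203° <0 so +360° → 228.5797° ≈ 228.6°
Leg 3: φ1=-0.5907294, φ2=0.6562979, Δφ=1.2470273, Δλ=-0.4229195 rad; a=sin²(Δφ/2)+cosφ1·cosφ2·sin²(Δλ/2)=0.3699155068; c=2·atan2(√a, √(1-a))=1.307599115; dist=6371·c=8330.714 ≈ 8330.7 km; running total=26822.4 km
Leg 3 bearing: y=sinΔλ·cosφ2=-0.32516148, x=cosφ1·sinφ2-sinφ1·cosφ2·cosΔλ=0.90916561; θ=atan2(y, x)=-19.6795° <0 so +360° → 340.3205° ≈ 340.3°
Leg 4: φ1=0.6562979, φ2=-0.0227155, Δφ=-0.6790134, Δλ=-1.5731717 rad; a=sin²(Δφ/2)+cosφ1·cosφ2·sin²(Δλ/2)=0.5078704718; c=2·atan2(√a, √(1-a))=1.586537921; dist=6371·c=10107.833 ≈ 10107.8 km; running total=36930.2 km
Leg 4 bearing: y=sinΔλ·cosφ2=-0.99973919, x=cosφ1·sinφ2-sinφ1·cosφ2·cosΔλ=-0.01654587; θ=atan2(y, x)=-90.9482° <0 so +360° → 269.0518° ≈ 269.1°
Leg 5: φ1=-0.0227155, φ2=0.6226427, Δφ=0.6453582, Δλ=1.7958879 rad; a=sin²(Δφ/2)+cosφ1·cosφ2·sin²(Δλ/2)=0.5972550876; c=2·atan2(√a, √(1-a))=1.766554390; dist=6371·c=11254.718 ≈ 11254.7 km; running total=48184.9 km
Leg 5 bearing: y=sinΔλ·cosφ2=0.79184774, x=cosφ1·sinφ2-sinφ1·cosφ2·cosΔλ=0.57891533; θ=atan2(y, x)=53.8297° ≈ 53.8°
Leg 6: φ1=0.6226427, φ2=-0.2101586, Δφ=-0.8328013, Δλ=-3.7834794 rad; a=sin²(Δφ/2)+cosφ1·cosφ2·sin²(Δλ/2)=0.8790015698; c=2·atan2(√a, √(1-a))=2.431042480; dist=6371·c=15488.172 ≈ 15488.2 km; running total=63673.1 km
Leg 6 bearing: y=sinΔλ·cosφ2=0.58553485, x=cosφ1·sinφ2-sinφ1·cosφ2·cosΔλ=0.28736768; θ=atan2(y, x)=63.8592° ≈ 63.9°

Leg 1: dist=4875.3 km, bearing=178.7°
Leg 2: dist=13616.4 km, bearing=228.6°
Leg 3: dist=8330.7 km, bearing=340.3°
Leg 4: dist=10107.8 km, bearing=269.1°
Leg 5: dist=11254.7 km, bearing=53.8°
Leg 6: dist=15488.2 km, bearing=63.9°
Total: 63673.1 km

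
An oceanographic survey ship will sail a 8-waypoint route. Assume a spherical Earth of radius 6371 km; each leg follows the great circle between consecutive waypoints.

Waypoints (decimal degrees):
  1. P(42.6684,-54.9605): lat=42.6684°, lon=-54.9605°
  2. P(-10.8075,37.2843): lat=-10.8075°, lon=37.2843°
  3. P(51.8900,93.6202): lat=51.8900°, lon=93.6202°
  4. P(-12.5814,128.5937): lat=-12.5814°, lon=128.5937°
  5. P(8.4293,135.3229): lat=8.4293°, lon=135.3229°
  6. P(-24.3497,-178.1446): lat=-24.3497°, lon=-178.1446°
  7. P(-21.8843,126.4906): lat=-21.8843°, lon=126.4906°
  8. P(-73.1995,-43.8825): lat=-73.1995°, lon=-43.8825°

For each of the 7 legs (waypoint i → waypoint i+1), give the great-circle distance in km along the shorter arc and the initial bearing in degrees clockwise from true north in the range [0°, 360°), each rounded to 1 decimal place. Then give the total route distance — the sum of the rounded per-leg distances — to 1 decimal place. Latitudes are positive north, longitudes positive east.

Leg 1: dist=11001.5 km, bearing=96.5°
Leg 2: dist=8799.3 km, bearing=31.5°
Leg 3: dist=7917.6 km, bearing=143.8°
Leg 4: dist=2451.7 km, bearing=18.0°
Leg 5: dist=6224.3 km, bearing=127.1°
Leg 6: dist=5631.2 km, bearing=260.9°
Leg 7: dist=9418.1 km, bearing=182.8°
Total: 51443.7 km

Leg 1: φ1=0.7447041, φ2=-0.1886265, Δφ=-0.9333305, Δλ=1.6099755 rad; a=sin²(Δφ/2)+cosφ1·cosφ2·sin²(Δλ/2)=0.5776876958; c=2·atan2(√a, √(1-a))=1.726803775; dist=6371·c=11001.467 ≈ 11001.5 km; running total=11001.5 km
Leg 1 bearing: y=sinΔλ·cosφ2=0.98150892, x=cosφ1·sinφ2-sinφ1·cosφ2·cosΔλ=-0.11179770; θ=atan2(y, x)=96.4982° ≈ 96.5°
Leg 2: φ1=-0.1886265, φ2=0.9056513, Δφ=1.0942778, Δλ=0.9832469 rad; a=sin²(Δφ/2)+cosφ1·cosφ2·sin²(Δλ/2)=0.4057463694; c=2·atan2(√a, √(1-a))=1.381154392; dist=6371·c=8799.335 ≈ 8799.3 km; running total=19800.8 km
Leg 2 bearing: y=sinΔλ·cosφ2=0.51367426, x=cosφ1·sinφ2-sinφ1·cosφ2·cosΔλ=0.83702077; θ=atan2(y, x)=31.5372° ≈ 31.5°
Leg 3: φ1=0.9056513, φ2=-0.2195869, Δφ=-1.1252382, Δλ=0.6104027 rad; a=sin²(Δφ/2)+cosφ1·cosφ2·sin²(Δλ/2)=0.3389065243; c=2·atan2(√a, √(1-a))=1.242757608; dist=6371·c=7917.609 ≈ 7917.6 km; running total=27718.4 km
Leg 3 bearing: y=sinΔλ·cosφ2=0.55943362, x=cosφ1·sinφ2-sinφ1·cosφ2·cosΔλ=-0.76369470; θ=atan2(y, x)=143.7759° ≈ 143.8°
Leg 4: φ1=-0.2195869, φ2=0.1471190, Δφ=0.3667059, Δλ=0.1174467 rad; a=sin²(Δφ/2)+cosφ1·cosφ2·sin²(Δλ/2)=0.0365687014; c=2·atan2(√a, √(1-a))=0.384829113; dist=6371·c=2451.746 ≈ 2451.7 km; running total=30170.1 km
Leg 4 bearing: y=sinΔλ·cosφ2=0.11591107, x=cosφ1·sinφ2-sinφ1·cosφ2·cosΔλ=0.35705791; θ=atan2(y, x)=17.9849° ≈ 18.0°
Leg 5: φ1=0.1471190, φ2=-0.4249824, Δφ=-0.5721015, Δλ=-5.4710400 rad; a=sin²(Δφ/2)+cosφ1·cosφ2·sin²(Δλ/2)=0.2202310197; c=2·atan2(√a, √(1-a))=0.976968109; dist=6371·c=6224.264 ≈ 6224.3 km; running total=36394.4 km
Leg 5 bearing: y=sinΔλ·cosφ2=0.66120502, x=cosφ1·sinφ2-sinφ1·cosφ2·cosΔλ=-0.49972512; θ=atan2(y, x)=127.0812° ≈ 127.1°
Leg 6: φ1=-0.4249824, φ2=-0.3819531, Δφ=0.0430293, Δλ=5.3168873 rad; a=sin²(Δφ/2)+cosφ1·cosφ2·sin²(Δλ/2)=0.1829203723; c=2·atan2(√a, √(1-a))=0.883875646; dist=6371·c=5631.172 ≈ 5631.2 km; running total=42025.6 km
Leg 6 bearing: y=sinΔλ·cosφ2=-0.76349600, x=cosφ1·sinφ2-sinφ1·cosφ2·cosΔλ=-0.12213065; θ=atan2(y, x)=-99.0882° <0 so +360° → 260.9118° ≈ 260.9°
Leg 7: φ1=-0.3819531, φ2=-1.2775723, Δφ=-0.8956192, Δλ=-2.9735716 rad; a=sin²(Δφ/2)+cosφ1·cosφ2·sin²(Δλ/2)=0.4538051390; c=2·atan2(√a, √(1-a))=1.478274660; dist=6371·c=9418.088 ≈ 9418.1 km; running total=51443.7 km
Leg 7 bearing: y=sinΔλ·cosφ2=-0.04833666, x=cosφ1·sinφ2-sinφ1·cosφ2·cosΔλ=-0.99454900; θ=atan2(y, x)=-177.2175° <0 so +360° → 182.7825° ≈ 182.8°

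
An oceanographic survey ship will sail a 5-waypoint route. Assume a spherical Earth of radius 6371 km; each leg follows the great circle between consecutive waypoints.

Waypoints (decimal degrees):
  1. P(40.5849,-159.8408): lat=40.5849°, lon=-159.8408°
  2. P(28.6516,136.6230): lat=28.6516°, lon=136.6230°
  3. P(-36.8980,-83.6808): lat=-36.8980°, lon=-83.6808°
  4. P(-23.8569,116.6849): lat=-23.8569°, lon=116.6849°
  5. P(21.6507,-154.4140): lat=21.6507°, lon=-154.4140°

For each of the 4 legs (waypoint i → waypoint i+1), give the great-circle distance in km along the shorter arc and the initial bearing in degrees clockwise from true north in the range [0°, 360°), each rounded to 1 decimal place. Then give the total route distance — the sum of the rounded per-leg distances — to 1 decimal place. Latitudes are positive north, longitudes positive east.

Leg 1: dist=5836.4 km, bearing=278.0°
Leg 2: dist=16167.1 km, bearing=114.4°
Leg 3: dist=12930.2 km, bearing=200.8°
Leg 4: dist=10856.9 km, bearing=69.7°
Total: 45790.6 km

Leg 1: φ1=0.7083401, φ2=0.5000648, Δφ=-0.2082754, Δλ=5.1742694 rad; a=sin²(Δφ/2)+cosφ1·cosφ2·sin²(Δλ/2)=0.1955347375; c=2·atan2(√a, √(1-a))=0.916084699; dist=6371·c=5836.376 ≈ 5836.4 km; running total=5836.4 km
Leg 1 bearing: y=sinΔλ·cosφ2=-0.78559824, x=cosφ1·sinφ2-sinφ1·cosφ2·cosΔλ=0.10972248; θ=atan2(y, x)=-82.0491° <0 so +360° → 277.9509° ≈ 278.0°
Leg 2: φ1=0.5000648, φ2=-0.6439916, Δφ=-1.1440563, Δλ=-3.8450267 rad; a=sin²(Δφ/2)+cosφ1·cosφ2·sin²(Δλ/2)=0.9115374968; c=2·atan2(√a, √(1-a))=2.537600657; dist=6371·c=16167.054 ≈ 16167.1 km; running total=22003.5 km
Leg 2 bearing: y=sinΔλ·cosφ2=0.51728187, x=cosφ1·sinφ2-sinφ1·cosφ2·cosΔλ=-0.23445047; θ=atan2(y, x)=114.3817° ≈ 114.4°
Leg 3: φ1=-0.6439916, φ2=-0.4163815, Δφ=0.2276101, Δλ=3.4970412 rad; a=sin²(Δφ/2)+cosφ1·cosφ2·sin²(Δλ/2)=0.7214142870; c=2·atan2(√a, √(1-a))=2.029547307; dist=6371·c=12930.246 ≈ 12930.2 km; running total=34933.7 km
Leg 3 bearing: y=sinΔλ·cosφ2=-0.31827630, x=cosφ1·sinφ2-sinφ1·cosφ2·cosΔλ=-0.83821420; θ=atan2(y, x)=-159.2079° <0 so +360° → 200.7921° ≈ 200.8°
Leg 4: φ1=-0.4163815, φ2=0.3778760, Δφ=0.7942575, Δλ=-4.7315684 rad; a=sin²(Δφ/2)+cosφ1·cosφ2·sin²(Δλ/2)=0.5664599198; c=2·atan2(√a, √(1-a))=1.704110709; dist=6371·c=10856.889 ≈ 10856.9 km; running total=45790.6 km
Leg 4 bearing: y=sinΔλ·cosφ2=0.92927943, x=cosφ1·sinφ2-sinφ1·cosφ2·cosΔλ=0.34463322; θ=atan2(y, x)=69.6522° ≈ 69.7°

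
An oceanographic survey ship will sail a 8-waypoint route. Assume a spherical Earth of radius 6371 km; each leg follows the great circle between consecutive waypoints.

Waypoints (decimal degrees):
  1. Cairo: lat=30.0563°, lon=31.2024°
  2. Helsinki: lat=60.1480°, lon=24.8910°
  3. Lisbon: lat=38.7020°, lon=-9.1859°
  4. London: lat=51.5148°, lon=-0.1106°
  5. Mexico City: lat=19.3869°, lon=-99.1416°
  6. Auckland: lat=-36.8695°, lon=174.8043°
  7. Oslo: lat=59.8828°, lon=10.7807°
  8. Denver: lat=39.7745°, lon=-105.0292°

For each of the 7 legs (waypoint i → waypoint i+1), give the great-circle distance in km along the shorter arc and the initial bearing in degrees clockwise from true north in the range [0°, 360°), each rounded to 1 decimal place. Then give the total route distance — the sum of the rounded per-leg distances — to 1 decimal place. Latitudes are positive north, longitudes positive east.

Leg 1: φ1=0.5245814, φ2=1.0497806, Δφ=0.5251992, Δλ=-0.1101547 rad; a=sin²(Δφ/2)+cosφ1·cosφ2·sin²(Δλ/2)=0.0686935751; c=2·atan2(√a, √(1-a))=0.530384064; dist=6371·c=3379.077 ≈ 3379.1 km; running total=3379.1 km
Leg 1 bearing: y=sinΔλ·cosφ2=-0.05471993, x=cosφ1·sinφ2-sinφ1·cosφ2·cosΔλ=0.50289641; θ=atan2(y, x)=-6.2099° <0 so +360° → 353.7901° ≈ 353.8°
Leg 2: φ1=1.0497806, φ2=0.6754773, Δφ=-0.3743033, Δλ=-0.5947541 rad; a=sin²(Δφ/2)+cosφ1·cosφ2·sin²(Δλ/2)=0.0679704246; c=2·atan2(√a, √(1-a))=0.527517989; dist=6371·c=3360.817 ≈ 3360.8 km; running total=6739.9 km
Leg 2 bearing: y=sinΔλ·cosφ2=-0.43726691, x=cosφ1·sinφ2-sinφ1·cosφ2·cosΔλ=-0.24939815; θ=atan2(y, x)=-119.6986° <0 so +360° → 240.3014° ≈ 240.3°
Leg 3: φ1=0.6754773, φ2=0.8991029, Δφ=0.2236255, Δλ=0.1583939 rad; a=sin²(Δφ/2)+cosφ1·cosφ2·sin²(Δλ/2)=0.0154898407; c=2·atan2(√a, √(1-a))=0.249563511; dist=6371·c=1589.969 ≈ 1590.0 km; running total=8329.9 km
Leg 3 bearing: y=sinΔλ·cosφ2=0.09815883, x=cosφ1·sinφ2-sinφ1·cosφ2·cosΔλ=0.22663730; θ=atan2(y, x)=23.4179° ≈ 23.4°
Leg 4: φ1=0.8991029, φ2=0.3383652, Δφ=-0.5607376, Δλ=-1.7284170 rad; a=sin²(Δφ/2)+cosφ1·cosφ2·sin²(Δλ/2)=0.4161541300; c=2·atan2(√a, √(1-a))=1.402308542; dist=6371·c=8934.108 ≈ 8934.1 km; running total=17264.0 km
Leg 4 bearing: y=sinΔλ·cosφ2=-0.93160503, x=cosφ1·sinφ2-sinφ1·cosφ2·cosΔλ=0.32247720; θ=atan2(y, x)=-70.9066° <0 so +360° → 289.0934° ≈ 289.1°
Leg 5: φ1=0.3383652, φ2=-0.6434942, Δφ=-0.9818594, Δλ=4.7812579 rad; a=sin²(Δφ/2)+cosφ1·cosφ2·sin²(Δλ/2)=0.5736175278; c=2·atan2(√a, √(1-a))=1.718568604; dist=6371·c=10949.001 ≈ 10949.0 km; running total=28213.0 km
Leg 5 bearing: y=sinΔλ·cosφ2=-0.79810773, x=cosφ1·sinφ2-sinφ1·cosφ2·cosΔλ=-0.58424814; θ=atan2(y, x)=-126.2057° <0 so +360° → 233.7943° ≈ 233.8°
Leg 6: φ1=-0.6434942, φ2=1.0451520, Δφ=1.6886462, Δλ=-2.8627519 rad; a=sin²(Δφ/2)+cosφ1·cosφ2·sin²(Δλ/2)=0.9524547007; c=2·atan2(√a, √(1-a))=2.701963130; dist=6371·c=17214.207 ≈ 17214.2 km; running total=45427.2 km
Leg 6 bearing: y=sinΔλ·cosφ2=-0.13810799, x=cosφ1·sinφ2-sinφ1·cosφ2·cosΔλ=0.40257317; θ=atan2(y, x)=-18.9352° <0 so +360° → 341.0648° ≈ 341.1°
Leg 7: φ1=1.0451520, φ2=0.6941960, Δφ=-0.3509560, Δλ=-2.0212641 rad; a=sin²(Δφ/2)+cosφ1·cosφ2·sin²(Δλ/2)=0.3072525162; c=2·atan2(√a, √(1-a))=1.175052136; dist=6371·c=7486.257 ≈ 7486.3 km; running total=52913.5 km
Leg 7 bearing: y=sinΔλ·cosφ2=-0.69189869, x=cosφ1·sinφ2-sinφ1·cosφ2·cosΔλ=0.61046690; θ=atan2(y, x)=-48.5778° <0 so +360° → 311.4222° ≈ 311.4°

Leg 1: dist=3379.1 km, bearing=353.8°
Leg 2: dist=3360.8 km, bearing=240.3°
Leg 3: dist=1590.0 km, bearing=23.4°
Leg 4: dist=8934.1 km, bearing=289.1°
Leg 5: dist=10949.0 km, bearing=233.8°
Leg 6: dist=17214.2 km, bearing=341.1°
Leg 7: dist=7486.3 km, bearing=311.4°
Total: 52913.5 km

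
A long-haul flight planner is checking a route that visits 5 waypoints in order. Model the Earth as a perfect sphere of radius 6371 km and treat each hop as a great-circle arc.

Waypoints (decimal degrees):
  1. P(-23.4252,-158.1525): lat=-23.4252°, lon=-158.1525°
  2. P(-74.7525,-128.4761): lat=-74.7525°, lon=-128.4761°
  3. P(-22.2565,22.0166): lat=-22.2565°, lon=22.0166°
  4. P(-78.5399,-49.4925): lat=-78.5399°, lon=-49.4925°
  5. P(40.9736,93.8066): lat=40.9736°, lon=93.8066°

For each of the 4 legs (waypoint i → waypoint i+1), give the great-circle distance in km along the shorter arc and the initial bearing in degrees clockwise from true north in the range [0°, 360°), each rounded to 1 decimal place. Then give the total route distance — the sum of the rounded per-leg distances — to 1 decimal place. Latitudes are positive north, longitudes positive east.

Leg 1: dist=5961.6 km, bearing=170.7°
Leg 2: dist=9025.1 km, bearing=152.5°
Leg 3: dist=7179.1 km, bearing=192.0°
Leg 4: dist=15536.3 km, bearing=135.7°
Total: 37702.1 km

Leg 1: φ1=-0.4088469, φ2=-1.3046772, Δφ=-0.8958304, Δλ=0.5179509 rad; a=sin²(Δφ/2)+cosφ1·cosφ2·sin²(Δλ/2)=0.2033905162; c=2·atan2(√a, √(1-a))=0.935744836; dist=6371·c=5961.630 ≈ 5961.6 km; running total=5961.6 km
Leg 1 bearing: y=sinΔλ·cosφ2=0.13020613, x=cosφ1·sinφ2-sinφ1·cosφ2·cosΔλ=-0.79444170; θ=atan2(y, x)=170.6922° ≈ 170.7°
Leg 2: φ1=-1.3046772, φ2=-0.3884492, Δφ=0.9162280, Δλ=2.6265931 rad; a=sin²(Δφ/2)+cosφ1·cosφ2·sin²(Δλ/2)=0.4232023002; c=2·atan2(√a, √(1-a))=1.416590499; dist=6371·c=9025.098 ≈ 9025.1 km; running total=14986.7 km
Leg 2 bearing: y=sinΔλ·cosφ2=0.45583942, x=cosφ1·sinφ2-sinφ1·cosφ2·cosΔλ=-0.87670912; θ=atan2(y, x)=152.5281° ≈ 152.5°
Leg 3: φ1=-0.3884492, φ2=-1.3707798, Δφ=-0.9823306, Δλ=-1.2480692 rad; a=sin²(Δφ/2)+cosφ1·cosφ2·sin²(Δλ/2)=0.2852391352; c=2·atan2(√a, √(1-a))=1.126833230; dist=6371·c=7179.055 ≈ 7179.1 km; running total=22165.8 km
Leg 3 bearing: y=sinΔλ·cosφ2=-0.18842815, x=cosφ1·sinφ2-sinφ1·cosφ2·cosΔλ=-0.88317944; θ=atan2(y, x)=-167.9564° <0 so +360° → 192.0436° ≈ 192.0°
Leg 4: φ1=-1.3707798, φ2=0.7151242, Δφ=2.0859041, Δλ=2.5010411 rad; a=sin²(Δφ/2)+cosφ1·cosφ2·sin²(Δλ/2)=0.8814556795; c=2·atan2(√a, √(1-a))=2.438600795; dist=6371·c=15536.326 ≈ 15536.3 km; running total=37702.1 km
Leg 4 bearing: y=sinΔλ·cosφ2=0.45122354, x=cosφ1·sinφ2-sinφ1·cosφ2·cosΔλ=-0.46299414; θ=atan2(y, x)=135.7376° ≈ 135.7°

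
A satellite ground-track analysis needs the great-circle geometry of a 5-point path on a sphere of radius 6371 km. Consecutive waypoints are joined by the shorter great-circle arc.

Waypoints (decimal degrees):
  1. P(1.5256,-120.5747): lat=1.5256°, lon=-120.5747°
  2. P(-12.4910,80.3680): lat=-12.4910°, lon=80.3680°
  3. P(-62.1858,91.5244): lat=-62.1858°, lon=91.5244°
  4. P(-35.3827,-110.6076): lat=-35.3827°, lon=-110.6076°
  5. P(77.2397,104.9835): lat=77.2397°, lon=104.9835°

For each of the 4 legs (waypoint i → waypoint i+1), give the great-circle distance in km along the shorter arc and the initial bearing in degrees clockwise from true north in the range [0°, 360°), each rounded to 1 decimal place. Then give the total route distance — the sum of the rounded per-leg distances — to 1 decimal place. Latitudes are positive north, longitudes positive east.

Leg 1: φ1=0.0266267, φ2=-0.2180091, Δφ=-0.2446358, Δλ=3.5071117 rad; a=sin²(Δφ/2)+cosφ1·cosφ2·sin²(Δλ/2)=0.9586335636; c=2·atan2(√a, √(1-a))=2.731959846; dist=6371·c=17405.316 ≈ 17405.3 km; running total=17405.3 km
Leg 1 bearing: y=sinΔλ·cosφ2=-0.34897365, x=cosφ1·sinφ2-sinφ1·cosφ2·cosΔλ=-0.19193334; θ=atan2(y, x)=-118.8105° <0 so +360° → 241.1895° ≈ 241.2°
Leg 2: φ1=-0.2180091, φ2=-1.0853470, Δφ=-0.8673379, Δλ=0.1947159 rad; a=sin²(Δφ/2)+cosφ1·cosφ2·sin²(Δλ/2)=0.1808749473; c=2·atan2(√a, √(1-a))=0.878573304; dist=6371·c=5597.391 ≈ 5597.4 km; running total=23002.7 km
Leg 2 bearing: y=sinΔλ·cosφ2=0.09028255, x=cosφ1·sinφ2-sinφ1·cosφ2·cosΔλ=-0.76451675; θ=atan2(y, x)=173.2651° ≈ 173.3°
Leg 3: φ1=-1.0853470, φ2=-0.6175446, Δφ=0.4678023, Δλ=-3.5278689 rad; a=sin²(Δφ/2)+cosφ1·cosφ2·sin²(Δλ/2)=0.4201291211; c=2·atan2(√a, √(1-a))=1.410367281; dist=6371·c=8985.4499 ≈ 8985.4 km; running total=31988.1 km
Leg 3 bearing: y=sinΔλ·cosφ2=0.30715849, x=cosφ1·sinφ2-sinφ1·cosφ2·cosΔλ=-0.93815576; θ=atan2(y, x)=161.8712° ≈ 161.9°
Leg 4: φ1=-0.6175446, φ2=1.3480871, Δφ=1.9656317, Δλ=3.7627745 rad; a=sin²(Δφ/2)+cosφ1·cosφ2·sin²(Δλ/2)=0.8555861752; c=2·atan2(√a, √(1-a))=2.361960730; dist=6371·c=15048.052 ≈ 15048.1 km; running total=47036.2 km
Leg 4 bearing: y=sinΔλ·cosφ2=-0.12854721, x=cosφ1·sinφ2-sinφ1·cosφ2·cosΔλ=0.69116532; θ=atan2(y, x)=-10.5358° <0 so +360° → 349.4642° ≈ 349.5°

Leg 1: dist=17405.3 km, bearing=241.2°
Leg 2: dist=5597.4 km, bearing=173.3°
Leg 3: dist=8985.4 km, bearing=161.9°
Leg 4: dist=15048.1 km, bearing=349.5°
Total: 47036.2 km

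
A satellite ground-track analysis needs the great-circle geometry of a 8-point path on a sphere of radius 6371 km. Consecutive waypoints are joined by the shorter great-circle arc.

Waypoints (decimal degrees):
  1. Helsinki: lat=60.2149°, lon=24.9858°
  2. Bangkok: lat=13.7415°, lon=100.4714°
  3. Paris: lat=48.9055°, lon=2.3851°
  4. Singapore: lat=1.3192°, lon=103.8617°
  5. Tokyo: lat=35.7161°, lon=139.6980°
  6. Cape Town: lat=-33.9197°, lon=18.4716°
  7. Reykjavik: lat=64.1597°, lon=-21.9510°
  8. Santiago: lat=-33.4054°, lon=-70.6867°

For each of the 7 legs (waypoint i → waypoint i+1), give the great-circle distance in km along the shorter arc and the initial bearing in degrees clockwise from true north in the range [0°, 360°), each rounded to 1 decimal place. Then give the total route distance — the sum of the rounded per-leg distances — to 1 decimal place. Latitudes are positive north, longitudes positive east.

Leg 1: φ1=1.0509483, φ2=0.2398344, Δφ=-0.8111138, Δλ=1.3174723 rad; a=sin²(Δφ/2)+cosφ1·cosφ2·sin²(Δλ/2)=0.3364527384; c=2·atan2(√a, √(1-a))=1.237569000; dist=6371·c=7884.552 ≈ 7884.6 km; running total=7884.6 km
Leg 1 bearing: y=sinΔλ·cosφ2=0.94037550, x=cosφ1·sinφ2-sinφ1·cosφ2·cosΔλ=-0.09329031; θ=atan2(y, x)=95.6655° ≈ 95.7°
Leg 2: φ1=0.2398344, φ2=0.8535620, Δφ=0.6137276, Δλ=-1.7119289 rad; a=sin²(Δφ/2)+cosφ1·cosφ2·sin²(Δλ/2)=0.4553974862; c=2·atan2(√a, √(1-a))=1.481472565; dist=6371·c=9438.462 ≈ 9438.5 km; running total=17323.1 km
Leg 2 bearing: y=sinΔλ·cosφ2=-0.65076755, x=cosφ1·sinφ2-sinφ1·cosφ2·cosΔλ=0.75401860; θ=atan2(y, x)=-40.7963° <0 so +360° → 319.2037° ≈ 319.2°
Leg 3: φ1=0.8535620, φ2=0.0230244, Δφ=-0.8305376, Δλ=1.7711008 rad; a=sin²(Δφ/2)+cosφ1·cosφ2·sin²(Δλ/2)=0.5566985689; c=2·atan2(√a, √(1-a))=1.684437909; dist=6371·c=10731.554 ≈ 10731.6 km; running total=28054.7 km
Leg 3 bearing: y=sinΔλ·cosφ2=0.97974630, x=cosφ1·sinφ2-sinφ1·cosφ2·cosΔλ=0.16504025; θ=atan2(y, x)=80.4382° ≈ 80.4°
Leg 4: φ1=0.0230244, φ2=0.6233635, Δφ=0.6003392, Δλ=0.6254614 rad; a=sin²(Δφ/2)+cosφ1·cosφ2·sin²(Δλ/2)=0.1642586009; c=2·atan2(√a, √(1-a))=0.834588326; dist=6371·c=5317.162 ≈ 5317.2 km; running total=33371.9 km
Leg 4 bearing: y=sinΔλ·cosφ2=0.47535567, x=cosφ1·sinφ2-sinφ1·cosφ2·cosΔλ=0.56846094; θ=atan2(y, x)=39.9029° ≈ 39.9°
Leg 5: φ1=0.6233635, φ2=-0.5920104, Δφ=-1.2153740, Δλ=-2.1157998 rad; a=sin²(Δφ/2)+cosφ1·cosφ2·sin²(Δλ/2)=0.8375229841; c=2·atan2(√a, √(1-a))=2.311823334; dist=6371·c=14728.626 ≈ 14728.6 km; running total=48100.5 km
Leg 5 bearing: y=sinΔλ·cosφ2=-0.70960062, x=cosφ1·sinφ2-sinφ1·cosφ2·cosΔλ=-0.20194032; θ=atan2(y, x)=-105.8855° <0 so +360° → 254.1145° ≈ 254.1°
Leg 6: φ1=-0.5920104, φ2=1.1197980, Δφ=1.7118085, Δλ=-0.7055075 rad; a=sin²(Δφ/2)+cosφ1·cosφ2·sin²(Δλ/2)=0.6134433733; c=2·atan2(√a, √(1-a))=1.799676196; dist=6371·c=11465.737 ≈ 11465.7 km; running total=59566.2 km
Leg 6 bearing: y=sinΔλ·cosφ2=-0.28262320, x=cosφ1·sinφ2-sinφ1·cosφ2·cosΔλ=0.93201209; θ=atan2(y, x)=-16.8694° <0 so +360° → 343.1306° ≈ 343.1°
Leg 7: φ1=1.1197980, φ2=-0.5830342, Δφ=-1.7028322, Δλ=-0.8505984 rad; a=sin²(Δφ/2)+cosφ1·cosφ2·sin²(Δλ/2)=0.6277669914; c=2·atan2(√a, √(1-a))=1.829196310; dist=6371·c=11653.810 ≈ 11653.8 km; running total=71220.0 km
Leg 7 bearing: y=sinΔλ·cosφ2=-0.62749545, x=cosφ1·sinφ2-sinφ1·cosφ2·cosΔλ=-0.73549428; θ=atan2(y, x)=-139.5305° <0 so +360° → 220.4695° ≈ 220.5°

Leg 1: dist=7884.6 km, bearing=95.7°
Leg 2: dist=9438.5 km, bearing=319.2°
Leg 3: dist=10731.6 km, bearing=80.4°
Leg 4: dist=5317.2 km, bearing=39.9°
Leg 5: dist=14728.6 km, bearing=254.1°
Leg 6: dist=11465.7 km, bearing=343.1°
Leg 7: dist=11653.8 km, bearing=220.5°
Total: 71220.0 km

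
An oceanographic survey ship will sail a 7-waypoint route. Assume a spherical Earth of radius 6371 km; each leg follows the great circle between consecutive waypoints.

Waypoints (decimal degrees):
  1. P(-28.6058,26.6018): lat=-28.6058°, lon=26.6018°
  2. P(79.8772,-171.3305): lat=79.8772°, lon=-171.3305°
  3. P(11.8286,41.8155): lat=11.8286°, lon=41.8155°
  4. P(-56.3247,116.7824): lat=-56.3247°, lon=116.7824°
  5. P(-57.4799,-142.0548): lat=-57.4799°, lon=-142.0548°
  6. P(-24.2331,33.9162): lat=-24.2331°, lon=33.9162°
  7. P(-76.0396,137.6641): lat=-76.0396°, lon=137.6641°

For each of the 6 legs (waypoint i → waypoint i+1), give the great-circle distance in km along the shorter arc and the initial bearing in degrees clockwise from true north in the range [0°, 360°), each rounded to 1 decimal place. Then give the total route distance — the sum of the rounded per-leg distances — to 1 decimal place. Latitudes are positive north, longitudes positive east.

Leg 1: dist=14253.0 km, bearing=3.9°
Leg 2: dist=9639.4 km, bearing=327.6°
Leg 3: dist=10197.6 km, bearing=147.6°
Leg 4: dist=5549.7 km, bearing=136.4°
Leg 5: dist=10921.2 km, bearing=176.3°
Leg 6: dist=7756.3 km, bearing=165.5°
Total: 58317.2 km

Leg 1: φ1=-0.4992654, φ2=1.3941201, Δφ=1.8933855, Δλ=-3.4545703 rad; a=sin²(Δφ/2)+cosφ1·cosφ2·sin²(Δλ/2)=0.8090680918; c=2·atan2(√a, √(1-a))=2.237165760; dist=6371·c=14252.983 ≈ 14253.0 km; running total=14253.0 km
Leg 1 bearing: y=sinΔλ·cosφ2=0.05411481, x=cosφ1·sinφ2-sinφ1·cosφ2·cosΔλ=0.78420612; θ=atan2(y, x)=3.9475° ≈ 3.9°
Leg 2: φ1=1.3941201, φ2=0.2064480, Δφ=-1.1876721, Δλ=3.7200995 rad; a=sin²(Δφ/2)+cosφ1·cosφ2·sin²(Δλ/2)=0.4711202281; c=2·atan2(√a, √(1-a))=1.513004619; dist=6371·c=9639.352 ≈ 9639.4 km; running total=23892.4 km
Leg 2 bearing: y=sinΔλ·cosφ2=-0.53516370, x=cosφ1·sinφ2-sinφ1·cosφ2·cosΔλ=0.84277141; θ=atan2(y, x)=-32.4157° <0 so +360° → 327.5843° ≈ 327.6°
Leg 3: φ1=0.2064480, φ2=-0.9830515, Δφ=-1.1894995, Δλ=1.3084192 rad; a=sin²(Δφ/2)+cosφ1·cosφ2·sin²(Δλ/2)=0.5149099929; c=2·atan2(√a, √(1-a))=1.600620734; dist=6371·c=10197.555 ≈ 10197.6 km; running total=34090.0 km
Leg 3 bearing: y=sinΔλ·cosφ2=0.53550908, x=cosφ1·sinφ2-sinφ1·cosφ2·cosΔλ=-0.84400284; θ=atan2(y, x)=147.6054° ≈ 147.6°
Leg 4: φ1=-0.9830515, φ2=-1.0032135, Δφ=-0.0201620, Δλ=-4.5175614 rad; a=sin²(Δφ/2)+cosφ1·cosφ2·sin²(Δλ/2)=0.1780007532; c=2·atan2(√a, √(1-a))=0.871082879; dist=6371·c=5549.669 ≈ 5549.7 km; running total=39639.7 km
Leg 4 bearing: y=sinΔλ·cosφ2=0.52742471, x=cosφ1·sinφ2-sinφ1·cosφ2·cosΔλ=-0.55415622; θ=atan2(y, x)=136.4158° ≈ 136.4°
Leg 5: φ1=-1.0032135, φ2=-0.4229474, Δφ=0.5802661, Δλ=3.0712733 rad; a=sin²(Δφ/2)+cosφ1·cosφ2·sin²(Δλ/2)=0.5714600742; c=2·atan2(√a, √(1-a))=1.714207555; dist=6371·c=10921.216 ≈ 10921.2 km; running total=50560.9 km
Leg 5 bearing: y=sinΔλ·cosφ2=0.06407017, x=cosφ1·sinφ2-sinφ1·cosφ2·cosΔλ=-0.98765826; θ=atan2(y, x)=176.2884° ≈ 176.3°
Leg 6: φ1=-0.4229474, φ2=-1.3271414, Δφ=-0.9041940, Δλ=1.8107424 rad; a=sin²(Δφ/2)+cosφ1·cosφ2·sin²(Δλ/2)=0.3269775314; c=2·atan2(√a, √(1-a))=1.217444023; dist=6371·c=7756.336 ≈ 7756.3 km; running total=58317.2 km
Leg 6 bearing: y=sinΔλ·cosφ2=0.23433956, x=cosφ1·sinφ2-sinφ1·cosφ2·cosΔλ=-0.90848108; θ=atan2(y, x)=165.5360° ≈ 165.5°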